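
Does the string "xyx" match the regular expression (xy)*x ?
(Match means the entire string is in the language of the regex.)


|string| = 3; first = 'x'; last = 'x'

Yes, "xyx" matches (xy)*x


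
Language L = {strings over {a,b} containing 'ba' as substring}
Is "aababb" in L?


'ba' occurs at index 2

Yes, "aababb" is in L


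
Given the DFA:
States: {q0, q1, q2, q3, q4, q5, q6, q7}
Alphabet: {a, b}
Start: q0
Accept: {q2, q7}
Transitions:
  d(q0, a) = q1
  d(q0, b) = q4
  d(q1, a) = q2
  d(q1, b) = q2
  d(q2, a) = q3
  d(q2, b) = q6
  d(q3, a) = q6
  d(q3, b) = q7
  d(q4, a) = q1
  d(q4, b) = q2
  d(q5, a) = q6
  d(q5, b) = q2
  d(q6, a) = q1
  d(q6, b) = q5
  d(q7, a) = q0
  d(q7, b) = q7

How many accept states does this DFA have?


Accept states listed: {q2, q7}
Counting: q2(1) q7(2)

2


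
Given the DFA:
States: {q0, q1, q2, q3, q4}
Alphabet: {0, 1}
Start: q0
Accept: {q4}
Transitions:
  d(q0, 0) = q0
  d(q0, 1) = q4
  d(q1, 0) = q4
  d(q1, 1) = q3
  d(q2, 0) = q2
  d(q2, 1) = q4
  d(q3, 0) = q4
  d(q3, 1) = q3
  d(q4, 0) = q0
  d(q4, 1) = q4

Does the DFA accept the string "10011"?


Trace: q0 -> q4 -> q0 -> q0 -> q4 -> q4
Final state: q4
Accept states: {q4}

Yes, accepted (final state q4 is an accept state)


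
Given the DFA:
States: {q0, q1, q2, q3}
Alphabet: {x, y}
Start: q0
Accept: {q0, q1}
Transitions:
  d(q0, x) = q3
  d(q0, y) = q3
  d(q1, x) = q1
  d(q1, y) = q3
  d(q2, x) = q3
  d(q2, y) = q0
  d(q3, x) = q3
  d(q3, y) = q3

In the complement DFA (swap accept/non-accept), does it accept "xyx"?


Trace: q0 -> q3 -> q3 -> q3
Final: q3
Original accept: {q0, q1}
Complement: q3 is not in original accept

Yes, complement accepts (original rejects)


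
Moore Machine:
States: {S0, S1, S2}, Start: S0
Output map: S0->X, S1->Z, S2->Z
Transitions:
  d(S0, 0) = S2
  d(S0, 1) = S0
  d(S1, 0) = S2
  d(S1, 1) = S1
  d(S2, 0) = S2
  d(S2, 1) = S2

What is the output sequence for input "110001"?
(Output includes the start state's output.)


Start: S0 (output X)
  --1--> S0 (output X)
  --1--> S0 (output X)
  --0--> S2 (output Z)
  --0--> S2 (output Z)
  --0--> S2 (output Z)
  --1--> S2 (output Z)

"XXXZZZZ"


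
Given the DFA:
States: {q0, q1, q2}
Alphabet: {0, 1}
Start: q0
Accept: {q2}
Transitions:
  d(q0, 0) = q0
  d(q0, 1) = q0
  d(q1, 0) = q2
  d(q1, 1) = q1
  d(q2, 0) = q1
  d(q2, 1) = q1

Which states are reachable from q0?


BFS from q0:
  layer 0: {q0}

{q0}


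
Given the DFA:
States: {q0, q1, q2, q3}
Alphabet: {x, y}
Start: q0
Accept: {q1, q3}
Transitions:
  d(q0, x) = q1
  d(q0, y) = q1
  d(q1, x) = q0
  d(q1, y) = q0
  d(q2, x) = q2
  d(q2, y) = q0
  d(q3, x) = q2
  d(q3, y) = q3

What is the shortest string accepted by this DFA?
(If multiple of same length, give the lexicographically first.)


BFS by string length (lex-first path to each state shown):
  len 0: q0<-""
  len 1: q1<-"x"
Found accept state at length 1.

"x"


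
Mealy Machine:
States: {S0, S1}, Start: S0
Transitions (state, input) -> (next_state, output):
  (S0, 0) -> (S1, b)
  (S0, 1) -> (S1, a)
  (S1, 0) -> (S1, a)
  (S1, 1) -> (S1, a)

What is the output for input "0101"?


Step-by-step:
  (S0, 0) -> (S1, b)
  (S1, 1) -> (S1, a)
  (S1, 0) -> (S1, a)
  (S1, 1) -> (S1, a)

"baaa"


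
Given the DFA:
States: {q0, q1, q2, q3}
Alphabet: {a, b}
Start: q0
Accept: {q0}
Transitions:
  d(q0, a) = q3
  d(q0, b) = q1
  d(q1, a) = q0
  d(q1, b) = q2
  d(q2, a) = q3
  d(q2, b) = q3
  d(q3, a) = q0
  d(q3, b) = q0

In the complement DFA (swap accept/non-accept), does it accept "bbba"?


Trace: q0 -> q1 -> q2 -> q3 -> q0
Final: q0
Original accept: {q0}
Complement: q0 is in original accept

No, complement rejects (original accepts)


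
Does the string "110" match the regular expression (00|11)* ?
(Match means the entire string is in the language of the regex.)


|string| = 3; first = '1'; last = '0'

No, "110" does not match (00|11)*


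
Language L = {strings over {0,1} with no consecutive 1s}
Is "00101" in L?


'11' does not occur

Yes, "00101" is in L


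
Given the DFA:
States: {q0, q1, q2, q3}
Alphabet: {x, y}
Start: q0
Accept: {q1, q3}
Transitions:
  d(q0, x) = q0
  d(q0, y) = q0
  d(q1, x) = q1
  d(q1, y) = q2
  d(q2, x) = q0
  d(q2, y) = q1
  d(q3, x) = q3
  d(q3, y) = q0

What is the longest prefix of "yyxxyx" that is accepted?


Run the DFA, marking each prefix where the state is accepting:
  "" -> q0 [reject]
  "y" -> q0 [reject]
  "yy" -> q0 [reject]
  "yyx" -> q0 [reject]
  "yyxx" -> q0 [reject]
  "yyxxy" -> q0 [reject]
  "yyxxyx" -> q0 [reject]

No prefix is accepted


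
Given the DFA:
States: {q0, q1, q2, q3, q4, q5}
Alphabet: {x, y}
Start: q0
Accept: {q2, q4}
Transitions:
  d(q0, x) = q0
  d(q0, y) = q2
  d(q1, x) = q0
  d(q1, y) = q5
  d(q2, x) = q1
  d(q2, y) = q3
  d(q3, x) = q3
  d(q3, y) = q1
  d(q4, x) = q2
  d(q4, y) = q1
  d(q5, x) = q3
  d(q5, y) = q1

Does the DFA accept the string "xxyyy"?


Trace: q0 -> q0 -> q0 -> q2 -> q3 -> q1
Final state: q1
Accept states: {q2, q4}

No, rejected (final state q1 is not an accept state)


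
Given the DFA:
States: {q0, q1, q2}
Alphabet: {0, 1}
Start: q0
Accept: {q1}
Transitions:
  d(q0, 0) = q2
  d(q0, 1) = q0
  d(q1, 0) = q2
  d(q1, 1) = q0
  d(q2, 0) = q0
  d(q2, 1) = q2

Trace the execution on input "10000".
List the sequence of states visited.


Input: 10000
d(q0, 1) = q0
d(q0, 0) = q2
d(q2, 0) = q0
d(q0, 0) = q2
d(q2, 0) = q0


q0 -> q0 -> q2 -> q0 -> q2 -> q0


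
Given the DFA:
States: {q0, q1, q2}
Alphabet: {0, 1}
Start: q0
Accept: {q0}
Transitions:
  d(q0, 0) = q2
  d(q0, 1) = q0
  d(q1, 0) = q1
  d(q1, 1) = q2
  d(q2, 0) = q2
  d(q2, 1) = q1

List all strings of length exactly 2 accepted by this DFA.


All strings of length 2: 4 total
Accepted: 1

"11"


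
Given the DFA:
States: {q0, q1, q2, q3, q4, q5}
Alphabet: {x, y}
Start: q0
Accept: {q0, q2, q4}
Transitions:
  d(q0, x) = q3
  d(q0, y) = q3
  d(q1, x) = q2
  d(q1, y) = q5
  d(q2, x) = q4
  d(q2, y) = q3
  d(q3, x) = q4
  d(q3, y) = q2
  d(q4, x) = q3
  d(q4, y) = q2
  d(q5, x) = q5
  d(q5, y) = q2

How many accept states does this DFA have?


Accept states listed: {q0, q2, q4}
Counting: q0(1) q2(2) q4(3)

3


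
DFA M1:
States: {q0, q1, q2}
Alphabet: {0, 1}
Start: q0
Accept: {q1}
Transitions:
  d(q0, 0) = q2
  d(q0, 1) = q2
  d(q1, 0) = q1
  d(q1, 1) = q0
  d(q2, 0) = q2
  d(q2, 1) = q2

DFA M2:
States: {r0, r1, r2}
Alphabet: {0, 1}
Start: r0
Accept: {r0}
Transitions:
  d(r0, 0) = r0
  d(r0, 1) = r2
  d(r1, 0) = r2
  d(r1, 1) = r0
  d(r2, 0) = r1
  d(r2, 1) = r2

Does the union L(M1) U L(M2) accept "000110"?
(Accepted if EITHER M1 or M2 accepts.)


M1: final=q2 accepted=False
M2: final=r1 accepted=False

No, union rejects (neither accepts)


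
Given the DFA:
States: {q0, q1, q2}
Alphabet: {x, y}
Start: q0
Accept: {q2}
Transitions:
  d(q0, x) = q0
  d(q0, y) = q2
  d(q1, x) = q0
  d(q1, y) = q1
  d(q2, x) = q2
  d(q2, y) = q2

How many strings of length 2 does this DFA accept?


Enumerating all length-2 strings:
  "xx" -> q0 [reject]
  "xy" -> q2 [accept]
  "yx" -> q2 [accept]
  "yy" -> q2 [accept]

3 out of 4


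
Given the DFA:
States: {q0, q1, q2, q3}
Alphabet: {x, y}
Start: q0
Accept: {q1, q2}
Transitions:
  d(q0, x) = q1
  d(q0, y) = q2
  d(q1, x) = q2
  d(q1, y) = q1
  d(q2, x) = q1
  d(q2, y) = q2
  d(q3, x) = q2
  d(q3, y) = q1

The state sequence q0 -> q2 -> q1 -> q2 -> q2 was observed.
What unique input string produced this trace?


Trace back each transition to find the symbol:
  q0 --[y]--> q2
  q2 --[x]--> q1
  q1 --[x]--> q2
  q2 --[y]--> q2

"yxxy"


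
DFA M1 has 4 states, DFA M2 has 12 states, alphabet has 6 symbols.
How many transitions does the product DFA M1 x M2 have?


Product DFA has 4 * 12 = 48 states.
Each has 6 transitions: 48 * 6 = 288

288


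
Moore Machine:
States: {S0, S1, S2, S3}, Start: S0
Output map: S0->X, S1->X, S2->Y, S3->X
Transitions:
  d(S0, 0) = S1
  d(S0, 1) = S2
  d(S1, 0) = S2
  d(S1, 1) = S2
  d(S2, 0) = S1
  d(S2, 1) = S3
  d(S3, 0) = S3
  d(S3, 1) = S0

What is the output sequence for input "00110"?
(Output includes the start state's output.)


Start: S0 (output X)
  --0--> S1 (output X)
  --0--> S2 (output Y)
  --1--> S3 (output X)
  --1--> S0 (output X)
  --0--> S1 (output X)

"XXYXXX"


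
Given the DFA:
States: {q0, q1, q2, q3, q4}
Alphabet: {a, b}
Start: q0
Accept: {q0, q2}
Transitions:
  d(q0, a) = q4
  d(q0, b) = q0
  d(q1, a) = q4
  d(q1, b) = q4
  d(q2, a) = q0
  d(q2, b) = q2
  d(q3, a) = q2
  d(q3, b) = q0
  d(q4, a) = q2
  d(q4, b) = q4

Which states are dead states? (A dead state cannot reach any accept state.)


Forward reachability from each state:
  q0 -> reaches accept state q0 (live)
  q1 -> reaches accept state q0 (live)
  q2 -> reaches accept state q0 (live)
  q3 -> reaches accept state q0 (live)
  q4 -> reaches accept state q0 (live)

None (all states can reach an accept state)


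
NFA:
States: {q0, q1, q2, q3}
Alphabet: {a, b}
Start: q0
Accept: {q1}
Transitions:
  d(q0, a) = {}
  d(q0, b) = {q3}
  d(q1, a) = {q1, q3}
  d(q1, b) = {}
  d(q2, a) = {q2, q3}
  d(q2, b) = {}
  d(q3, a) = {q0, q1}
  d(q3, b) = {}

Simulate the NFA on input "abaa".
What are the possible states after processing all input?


Start: {q0}
  --a--> {}
  --b--> {}
  --a--> {}
  --a--> {}

{} (empty set, no valid transitions)


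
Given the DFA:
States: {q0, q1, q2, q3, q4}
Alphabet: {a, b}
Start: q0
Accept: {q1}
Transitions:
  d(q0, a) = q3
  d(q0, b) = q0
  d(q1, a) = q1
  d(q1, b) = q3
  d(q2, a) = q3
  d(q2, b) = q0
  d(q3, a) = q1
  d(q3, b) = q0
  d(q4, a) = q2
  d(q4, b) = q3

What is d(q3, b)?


Looking up transition d(q3, b)

q0


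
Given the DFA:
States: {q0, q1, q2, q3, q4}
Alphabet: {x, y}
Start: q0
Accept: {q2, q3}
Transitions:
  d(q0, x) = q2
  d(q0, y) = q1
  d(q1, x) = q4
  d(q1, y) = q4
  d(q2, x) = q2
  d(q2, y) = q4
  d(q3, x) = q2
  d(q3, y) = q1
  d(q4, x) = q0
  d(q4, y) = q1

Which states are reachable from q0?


BFS from q0:
  layer 0: {q0}
  layer 1: {q1, q2}
  layer 2: {q4}

{q0, q1, q2, q4}


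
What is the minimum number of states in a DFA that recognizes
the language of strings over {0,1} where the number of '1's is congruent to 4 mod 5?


States track (count of '1') mod 5.
Need 5 states: one per remainder 0..4; accept = remainder 4.

5


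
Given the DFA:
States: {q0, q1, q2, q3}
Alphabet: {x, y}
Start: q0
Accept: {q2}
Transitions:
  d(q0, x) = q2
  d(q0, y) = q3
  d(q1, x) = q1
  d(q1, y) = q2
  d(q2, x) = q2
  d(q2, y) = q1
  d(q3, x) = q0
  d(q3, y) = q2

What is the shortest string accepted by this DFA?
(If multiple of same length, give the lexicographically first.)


BFS by string length (lex-first path to each state shown):
  len 0: q0<-""
  len 1: q2<-"x", q3<-"y"
Found accept state at length 1.

"x"


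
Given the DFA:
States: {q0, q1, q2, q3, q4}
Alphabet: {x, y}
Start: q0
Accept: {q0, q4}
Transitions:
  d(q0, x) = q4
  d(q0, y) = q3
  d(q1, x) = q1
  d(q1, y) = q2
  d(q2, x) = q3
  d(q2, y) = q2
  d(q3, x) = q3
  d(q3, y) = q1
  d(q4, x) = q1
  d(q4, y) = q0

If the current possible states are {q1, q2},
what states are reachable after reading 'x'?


Apply transition on 'x' from each current state:
  d(q1, x) = q1
  d(q2, x) = q3

{q1, q3}


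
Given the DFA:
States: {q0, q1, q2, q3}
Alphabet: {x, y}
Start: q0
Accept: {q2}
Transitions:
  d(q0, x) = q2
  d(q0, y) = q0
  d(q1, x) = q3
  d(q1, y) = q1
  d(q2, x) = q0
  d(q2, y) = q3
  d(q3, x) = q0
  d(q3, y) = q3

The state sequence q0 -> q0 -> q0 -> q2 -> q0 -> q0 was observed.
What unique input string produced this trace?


Trace back each transition to find the symbol:
  q0 --[y]--> q0
  q0 --[y]--> q0
  q0 --[x]--> q2
  q2 --[x]--> q0
  q0 --[y]--> q0

"yyxxy"


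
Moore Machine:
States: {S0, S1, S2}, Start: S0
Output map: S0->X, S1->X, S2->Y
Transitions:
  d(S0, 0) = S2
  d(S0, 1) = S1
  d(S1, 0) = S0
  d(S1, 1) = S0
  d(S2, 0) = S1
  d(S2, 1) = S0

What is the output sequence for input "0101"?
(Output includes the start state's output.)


Start: S0 (output X)
  --0--> S2 (output Y)
  --1--> S0 (output X)
  --0--> S2 (output Y)
  --1--> S0 (output X)

"XYXYX"


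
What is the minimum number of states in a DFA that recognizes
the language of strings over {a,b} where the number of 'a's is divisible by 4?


States track (count of 'a') mod 4.
Need 4 states: one per remainder 0..3; accept = remainder 0.

4


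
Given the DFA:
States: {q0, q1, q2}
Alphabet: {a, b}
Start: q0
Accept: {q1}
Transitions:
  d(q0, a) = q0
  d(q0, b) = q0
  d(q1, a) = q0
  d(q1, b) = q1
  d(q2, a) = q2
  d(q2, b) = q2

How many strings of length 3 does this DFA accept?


Enumerating all length-3 strings:
  "aaa" -> q0 [reject]
  "aab" -> q0 [reject]
  "aba" -> q0 [reject]
  "abb" -> q0 [reject]
  "baa" -> q0 [reject]
  "bab" -> q0 [reject]
  "bba" -> q0 [reject]
  "bbb" -> q0 [reject]

0 out of 8


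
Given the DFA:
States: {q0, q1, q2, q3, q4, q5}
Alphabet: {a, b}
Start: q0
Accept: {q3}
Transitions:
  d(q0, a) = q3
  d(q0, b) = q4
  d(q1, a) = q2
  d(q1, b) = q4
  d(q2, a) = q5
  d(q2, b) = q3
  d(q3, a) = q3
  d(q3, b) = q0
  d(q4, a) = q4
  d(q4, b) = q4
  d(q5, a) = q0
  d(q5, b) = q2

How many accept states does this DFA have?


Accept states listed: {q3}
Counting: q3(1)

1


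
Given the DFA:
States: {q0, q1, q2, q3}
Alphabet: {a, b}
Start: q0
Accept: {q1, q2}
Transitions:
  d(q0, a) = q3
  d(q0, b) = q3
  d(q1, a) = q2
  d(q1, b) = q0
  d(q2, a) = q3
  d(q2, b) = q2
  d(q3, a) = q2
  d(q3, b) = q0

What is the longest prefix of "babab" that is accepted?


Run the DFA, marking each prefix where the state is accepting:
  "" -> q0 [reject]
  "b" -> q3 [reject]
  "ba" -> q2 [accept]
  "bab" -> q2 [accept]
  "baba" -> q3 [reject]
  "babab" -> q0 [reject]

"bab"


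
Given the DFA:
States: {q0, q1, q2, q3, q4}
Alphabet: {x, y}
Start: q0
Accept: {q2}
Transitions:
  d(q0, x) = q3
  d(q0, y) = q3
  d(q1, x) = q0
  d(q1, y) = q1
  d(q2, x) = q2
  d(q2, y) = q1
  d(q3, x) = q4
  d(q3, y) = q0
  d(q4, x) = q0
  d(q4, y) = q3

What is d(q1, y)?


Looking up transition d(q1, y)

q1


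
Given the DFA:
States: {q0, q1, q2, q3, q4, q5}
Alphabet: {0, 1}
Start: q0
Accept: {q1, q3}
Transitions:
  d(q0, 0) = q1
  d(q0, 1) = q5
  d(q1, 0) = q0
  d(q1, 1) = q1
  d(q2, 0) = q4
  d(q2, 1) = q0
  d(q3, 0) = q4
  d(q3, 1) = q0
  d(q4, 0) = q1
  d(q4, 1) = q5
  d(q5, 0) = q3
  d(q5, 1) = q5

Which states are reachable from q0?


BFS from q0:
  layer 0: {q0}
  layer 1: {q1, q5}
  layer 2: {q3}
  layer 3: {q4}

{q0, q1, q3, q4, q5}


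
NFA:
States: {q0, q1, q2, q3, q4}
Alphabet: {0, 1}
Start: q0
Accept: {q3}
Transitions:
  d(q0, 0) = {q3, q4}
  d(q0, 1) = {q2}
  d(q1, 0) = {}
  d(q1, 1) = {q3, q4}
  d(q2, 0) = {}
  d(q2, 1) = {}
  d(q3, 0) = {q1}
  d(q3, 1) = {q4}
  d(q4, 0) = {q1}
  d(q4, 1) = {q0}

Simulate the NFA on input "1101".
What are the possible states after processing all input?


Start: {q0}
  --1--> {q2}
  --1--> {}
  --0--> {}
  --1--> {}

{} (empty set, no valid transitions)


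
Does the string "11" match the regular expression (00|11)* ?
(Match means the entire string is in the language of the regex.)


|string| = 2; first = '1'; last = '1'

Yes, "11" matches (00|11)*


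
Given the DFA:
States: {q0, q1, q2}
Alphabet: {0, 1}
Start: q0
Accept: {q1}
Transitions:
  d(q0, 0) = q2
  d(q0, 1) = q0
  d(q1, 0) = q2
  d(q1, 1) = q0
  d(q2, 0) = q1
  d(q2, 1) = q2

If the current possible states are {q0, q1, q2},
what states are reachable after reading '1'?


Apply transition on '1' from each current state:
  d(q0, 1) = q0
  d(q1, 1) = q0
  d(q2, 1) = q2

{q0, q2}


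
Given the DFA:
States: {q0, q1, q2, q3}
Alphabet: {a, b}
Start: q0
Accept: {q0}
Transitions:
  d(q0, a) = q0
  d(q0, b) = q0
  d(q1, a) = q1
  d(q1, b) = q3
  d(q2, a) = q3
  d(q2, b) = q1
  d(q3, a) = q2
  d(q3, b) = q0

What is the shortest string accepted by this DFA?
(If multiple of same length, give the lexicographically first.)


BFS by string length (lex-first path to each state shown):
  len 0: q0<-""
Found accept state at length 0.

"" (empty string)


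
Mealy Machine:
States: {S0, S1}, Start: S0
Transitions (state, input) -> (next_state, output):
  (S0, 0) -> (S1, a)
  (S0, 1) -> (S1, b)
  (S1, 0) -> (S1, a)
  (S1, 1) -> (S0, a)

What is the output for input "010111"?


Step-by-step:
  (S0, 0) -> (S1, a)
  (S1, 1) -> (S0, a)
  (S0, 0) -> (S1, a)
  (S1, 1) -> (S0, a)
  (S0, 1) -> (S1, b)
  (S1, 1) -> (S0, a)

"aaaaba"


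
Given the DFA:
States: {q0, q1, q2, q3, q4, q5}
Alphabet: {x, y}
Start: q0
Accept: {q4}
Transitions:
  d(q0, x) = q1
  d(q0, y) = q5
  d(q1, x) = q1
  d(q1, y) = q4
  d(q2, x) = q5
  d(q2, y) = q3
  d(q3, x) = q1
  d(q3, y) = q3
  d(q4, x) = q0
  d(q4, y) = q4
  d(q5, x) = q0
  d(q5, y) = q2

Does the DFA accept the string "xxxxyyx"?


Trace: q0 -> q1 -> q1 -> q1 -> q1 -> q4 -> q4 -> q0
Final state: q0
Accept states: {q4}

No, rejected (final state q0 is not an accept state)


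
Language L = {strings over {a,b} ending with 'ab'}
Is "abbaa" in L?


last two symbols = 'aa'

No, "abbaa" is not in L


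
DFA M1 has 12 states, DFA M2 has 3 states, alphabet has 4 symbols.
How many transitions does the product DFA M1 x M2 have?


Product DFA has 12 * 3 = 36 states.
Each has 4 transitions: 36 * 4 = 144

144


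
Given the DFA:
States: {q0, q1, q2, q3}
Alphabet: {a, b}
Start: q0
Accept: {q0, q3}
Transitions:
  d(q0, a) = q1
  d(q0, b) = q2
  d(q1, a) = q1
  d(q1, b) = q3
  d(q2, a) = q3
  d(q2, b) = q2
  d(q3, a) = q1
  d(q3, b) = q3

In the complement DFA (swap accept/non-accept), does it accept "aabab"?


Trace: q0 -> q1 -> q1 -> q3 -> q1 -> q3
Final: q3
Original accept: {q0, q3}
Complement: q3 is in original accept

No, complement rejects (original accepts)


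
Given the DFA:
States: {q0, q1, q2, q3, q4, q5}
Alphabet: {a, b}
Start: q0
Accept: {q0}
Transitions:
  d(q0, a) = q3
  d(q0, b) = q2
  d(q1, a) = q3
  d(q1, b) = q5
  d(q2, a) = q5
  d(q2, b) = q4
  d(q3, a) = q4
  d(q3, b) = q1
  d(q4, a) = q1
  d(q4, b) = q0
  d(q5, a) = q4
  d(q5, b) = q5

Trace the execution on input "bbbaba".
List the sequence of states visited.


Input: bbbaba
d(q0, b) = q2
d(q2, b) = q4
d(q4, b) = q0
d(q0, a) = q3
d(q3, b) = q1
d(q1, a) = q3


q0 -> q2 -> q4 -> q0 -> q3 -> q1 -> q3


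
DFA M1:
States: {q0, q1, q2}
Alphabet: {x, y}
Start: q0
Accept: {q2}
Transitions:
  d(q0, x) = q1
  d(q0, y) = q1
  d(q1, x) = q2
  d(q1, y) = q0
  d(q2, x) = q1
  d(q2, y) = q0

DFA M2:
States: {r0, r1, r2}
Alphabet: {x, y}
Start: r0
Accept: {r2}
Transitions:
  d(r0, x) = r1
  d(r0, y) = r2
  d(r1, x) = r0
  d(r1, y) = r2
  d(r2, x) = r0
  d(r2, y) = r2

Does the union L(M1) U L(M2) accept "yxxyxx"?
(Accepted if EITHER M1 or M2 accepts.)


M1: final=q2 accepted=True
M2: final=r1 accepted=False

Yes, union accepts


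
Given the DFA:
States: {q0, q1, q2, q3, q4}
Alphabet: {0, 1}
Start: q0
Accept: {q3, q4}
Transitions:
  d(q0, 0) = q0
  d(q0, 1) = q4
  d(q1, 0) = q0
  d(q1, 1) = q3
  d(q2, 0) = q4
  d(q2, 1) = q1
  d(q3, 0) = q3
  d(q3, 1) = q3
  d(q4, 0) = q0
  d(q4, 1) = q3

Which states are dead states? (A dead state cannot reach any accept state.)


Forward reachability from each state:
  q0 -> reaches accept state q3 (live)
  q1 -> reaches accept state q3 (live)
  q2 -> reaches accept state q3 (live)
  q3 -> reaches accept state q3 (live)
  q4 -> reaches accept state q3 (live)

None (all states can reach an accept state)


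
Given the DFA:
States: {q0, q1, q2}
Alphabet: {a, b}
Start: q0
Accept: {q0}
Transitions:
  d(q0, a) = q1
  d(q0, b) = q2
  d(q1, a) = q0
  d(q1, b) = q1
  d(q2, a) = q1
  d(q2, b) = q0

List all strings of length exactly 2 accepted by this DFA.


All strings of length 2: 4 total
Accepted: 2

"aa", "bb"


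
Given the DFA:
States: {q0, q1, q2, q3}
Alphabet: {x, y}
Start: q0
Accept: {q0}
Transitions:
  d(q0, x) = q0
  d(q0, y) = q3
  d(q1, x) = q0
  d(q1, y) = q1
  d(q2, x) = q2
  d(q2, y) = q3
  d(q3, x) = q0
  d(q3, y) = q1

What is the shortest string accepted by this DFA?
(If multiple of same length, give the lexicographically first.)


BFS by string length (lex-first path to each state shown):
  len 0: q0<-""
Found accept state at length 0.

"" (empty string)


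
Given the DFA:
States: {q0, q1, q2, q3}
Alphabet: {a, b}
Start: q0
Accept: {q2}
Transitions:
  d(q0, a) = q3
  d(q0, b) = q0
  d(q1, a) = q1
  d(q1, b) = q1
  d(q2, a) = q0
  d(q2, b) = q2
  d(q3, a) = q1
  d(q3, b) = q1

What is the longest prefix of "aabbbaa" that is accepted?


Run the DFA, marking each prefix where the state is accepting:
  "" -> q0 [reject]
  "a" -> q3 [reject]
  "aa" -> q1 [reject]
  "aab" -> q1 [reject]
  "aabb" -> q1 [reject]
  "aabbb" -> q1 [reject]
  "aabbba" -> q1 [reject]
  "aabbbaa" -> q1 [reject]

No prefix is accepted


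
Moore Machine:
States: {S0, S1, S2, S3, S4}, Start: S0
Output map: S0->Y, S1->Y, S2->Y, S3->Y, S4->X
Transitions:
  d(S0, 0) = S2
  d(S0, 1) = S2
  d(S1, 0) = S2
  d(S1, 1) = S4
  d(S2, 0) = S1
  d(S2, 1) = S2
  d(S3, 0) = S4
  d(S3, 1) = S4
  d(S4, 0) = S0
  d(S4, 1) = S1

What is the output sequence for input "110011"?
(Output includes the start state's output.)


Start: S0 (output Y)
  --1--> S2 (output Y)
  --1--> S2 (output Y)
  --0--> S1 (output Y)
  --0--> S2 (output Y)
  --1--> S2 (output Y)
  --1--> S2 (output Y)

"YYYYYYY"


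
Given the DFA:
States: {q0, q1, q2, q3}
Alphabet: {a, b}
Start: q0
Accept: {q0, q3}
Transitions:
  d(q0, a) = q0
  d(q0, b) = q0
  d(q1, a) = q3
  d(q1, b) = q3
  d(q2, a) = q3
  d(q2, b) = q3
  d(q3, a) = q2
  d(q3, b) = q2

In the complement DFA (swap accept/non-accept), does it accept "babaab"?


Trace: q0 -> q0 -> q0 -> q0 -> q0 -> q0 -> q0
Final: q0
Original accept: {q0, q3}
Complement: q0 is in original accept

No, complement rejects (original accepts)


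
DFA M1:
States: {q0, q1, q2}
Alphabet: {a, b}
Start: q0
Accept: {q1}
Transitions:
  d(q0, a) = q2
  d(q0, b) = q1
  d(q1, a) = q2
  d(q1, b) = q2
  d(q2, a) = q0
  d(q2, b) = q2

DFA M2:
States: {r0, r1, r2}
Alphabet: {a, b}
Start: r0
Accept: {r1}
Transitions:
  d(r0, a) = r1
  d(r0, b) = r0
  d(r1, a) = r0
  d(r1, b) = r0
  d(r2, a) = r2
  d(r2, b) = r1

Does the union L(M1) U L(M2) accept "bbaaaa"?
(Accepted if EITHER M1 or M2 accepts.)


M1: final=q2 accepted=False
M2: final=r0 accepted=False

No, union rejects (neither accepts)


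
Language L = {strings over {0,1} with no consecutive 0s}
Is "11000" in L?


'00' occurs at index 2

No, "11000" is not in L


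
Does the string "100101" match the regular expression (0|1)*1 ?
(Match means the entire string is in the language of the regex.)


|string| = 6; first = '1'; last = '1'

Yes, "100101" matches (0|1)*1


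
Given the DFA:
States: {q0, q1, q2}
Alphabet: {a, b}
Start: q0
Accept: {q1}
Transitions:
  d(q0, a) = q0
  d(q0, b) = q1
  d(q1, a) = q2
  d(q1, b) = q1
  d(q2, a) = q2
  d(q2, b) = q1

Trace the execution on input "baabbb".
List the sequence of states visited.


Input: baabbb
d(q0, b) = q1
d(q1, a) = q2
d(q2, a) = q2
d(q2, b) = q1
d(q1, b) = q1
d(q1, b) = q1


q0 -> q1 -> q2 -> q2 -> q1 -> q1 -> q1


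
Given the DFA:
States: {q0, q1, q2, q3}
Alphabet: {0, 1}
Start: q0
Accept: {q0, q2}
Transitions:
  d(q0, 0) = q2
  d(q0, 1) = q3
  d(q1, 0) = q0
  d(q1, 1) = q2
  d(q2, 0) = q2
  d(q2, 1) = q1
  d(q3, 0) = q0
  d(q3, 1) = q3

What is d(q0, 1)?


Looking up transition d(q0, 1)

q3


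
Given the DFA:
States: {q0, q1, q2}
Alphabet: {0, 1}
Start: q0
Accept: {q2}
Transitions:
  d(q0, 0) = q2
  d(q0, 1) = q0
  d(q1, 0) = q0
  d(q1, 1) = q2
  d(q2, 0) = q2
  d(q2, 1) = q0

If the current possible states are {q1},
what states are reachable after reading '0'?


Apply transition on '0' from each current state:
  d(q1, 0) = q0

{q0}


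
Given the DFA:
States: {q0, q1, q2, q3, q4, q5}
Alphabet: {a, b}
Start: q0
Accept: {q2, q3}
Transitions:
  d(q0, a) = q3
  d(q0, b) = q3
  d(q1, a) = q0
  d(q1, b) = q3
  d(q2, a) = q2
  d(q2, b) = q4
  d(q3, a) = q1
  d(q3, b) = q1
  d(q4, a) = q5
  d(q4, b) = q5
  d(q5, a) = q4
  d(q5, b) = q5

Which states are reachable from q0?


BFS from q0:
  layer 0: {q0}
  layer 1: {q3}
  layer 2: {q1}

{q0, q1, q3}


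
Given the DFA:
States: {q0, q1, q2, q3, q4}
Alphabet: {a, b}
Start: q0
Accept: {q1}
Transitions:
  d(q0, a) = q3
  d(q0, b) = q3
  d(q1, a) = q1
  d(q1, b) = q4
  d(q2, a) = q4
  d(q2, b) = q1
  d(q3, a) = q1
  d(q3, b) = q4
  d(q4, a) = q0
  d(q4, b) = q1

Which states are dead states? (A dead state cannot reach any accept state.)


Forward reachability from each state:
  q0 -> reaches accept state q1 (live)
  q1 -> reaches accept state q1 (live)
  q2 -> reaches accept state q1 (live)
  q3 -> reaches accept state q1 (live)
  q4 -> reaches accept state q1 (live)

None (all states can reach an accept state)


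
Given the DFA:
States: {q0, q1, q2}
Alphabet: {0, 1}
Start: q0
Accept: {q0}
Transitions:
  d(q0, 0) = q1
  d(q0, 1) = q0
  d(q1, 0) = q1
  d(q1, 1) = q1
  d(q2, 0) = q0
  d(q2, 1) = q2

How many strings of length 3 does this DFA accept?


Enumerating all length-3 strings:
  "000" -> q1 [reject]
  "001" -> q1 [reject]
  "010" -> q1 [reject]
  "011" -> q1 [reject]
  "100" -> q1 [reject]
  "101" -> q1 [reject]
  "110" -> q1 [reject]
  "111" -> q0 [accept]

1 out of 8


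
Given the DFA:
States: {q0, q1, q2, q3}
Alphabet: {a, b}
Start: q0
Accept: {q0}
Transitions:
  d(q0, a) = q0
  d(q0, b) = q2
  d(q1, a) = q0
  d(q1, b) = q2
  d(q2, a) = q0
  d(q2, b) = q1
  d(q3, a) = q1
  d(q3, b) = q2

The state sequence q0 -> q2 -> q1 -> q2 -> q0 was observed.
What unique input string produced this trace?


Trace back each transition to find the symbol:
  q0 --[b]--> q2
  q2 --[b]--> q1
  q1 --[b]--> q2
  q2 --[a]--> q0

"bbba"


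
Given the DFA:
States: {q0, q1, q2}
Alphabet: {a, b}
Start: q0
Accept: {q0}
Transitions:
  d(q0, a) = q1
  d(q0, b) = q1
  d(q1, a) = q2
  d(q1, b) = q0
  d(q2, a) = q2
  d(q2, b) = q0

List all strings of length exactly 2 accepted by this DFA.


All strings of length 2: 4 total
Accepted: 2

"ab", "bb"


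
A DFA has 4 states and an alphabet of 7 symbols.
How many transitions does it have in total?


Each state has exactly one transition per symbol.
4 * 7 = 28

28


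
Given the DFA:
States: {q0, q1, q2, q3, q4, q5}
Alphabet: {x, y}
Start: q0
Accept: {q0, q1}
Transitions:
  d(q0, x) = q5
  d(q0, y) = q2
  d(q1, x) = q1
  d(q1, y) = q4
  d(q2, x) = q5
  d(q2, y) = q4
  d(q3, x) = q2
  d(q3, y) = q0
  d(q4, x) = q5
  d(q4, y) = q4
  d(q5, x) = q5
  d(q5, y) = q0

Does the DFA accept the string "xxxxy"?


Trace: q0 -> q5 -> q5 -> q5 -> q5 -> q0
Final state: q0
Accept states: {q0, q1}

Yes, accepted (final state q0 is an accept state)


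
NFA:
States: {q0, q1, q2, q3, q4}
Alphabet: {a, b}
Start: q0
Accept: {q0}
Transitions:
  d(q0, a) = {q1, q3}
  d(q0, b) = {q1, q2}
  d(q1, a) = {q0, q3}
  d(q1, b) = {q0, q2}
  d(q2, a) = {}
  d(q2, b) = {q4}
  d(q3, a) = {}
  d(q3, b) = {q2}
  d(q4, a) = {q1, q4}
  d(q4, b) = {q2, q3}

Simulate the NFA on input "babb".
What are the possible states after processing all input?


Start: {q0}
  --b--> {q1, q2}
  --a--> {q0, q3}
  --b--> {q1, q2}
  --b--> {q0, q2, q4}

{q0, q2, q4}


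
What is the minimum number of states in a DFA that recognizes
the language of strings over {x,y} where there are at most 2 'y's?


States: count = 0, 1, ..., 2 (all accepting; 3 states), plus a dead state for count > 2.
Total: 3 + 1 = 4.

4


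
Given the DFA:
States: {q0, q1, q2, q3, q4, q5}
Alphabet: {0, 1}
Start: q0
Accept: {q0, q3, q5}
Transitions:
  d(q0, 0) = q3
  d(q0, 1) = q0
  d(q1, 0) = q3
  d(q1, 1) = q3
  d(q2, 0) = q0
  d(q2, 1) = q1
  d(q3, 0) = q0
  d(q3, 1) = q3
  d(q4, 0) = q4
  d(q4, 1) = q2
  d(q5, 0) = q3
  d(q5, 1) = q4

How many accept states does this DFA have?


Accept states listed: {q0, q3, q5}
Counting: q0(1) q3(2) q5(3)

3


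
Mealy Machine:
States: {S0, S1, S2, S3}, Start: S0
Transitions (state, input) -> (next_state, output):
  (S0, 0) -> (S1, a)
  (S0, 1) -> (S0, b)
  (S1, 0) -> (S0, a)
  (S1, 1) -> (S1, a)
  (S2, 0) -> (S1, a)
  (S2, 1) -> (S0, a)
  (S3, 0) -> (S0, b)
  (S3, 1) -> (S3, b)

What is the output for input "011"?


Step-by-step:
  (S0, 0) -> (S1, a)
  (S1, 1) -> (S1, a)
  (S1, 1) -> (S1, a)

"aaa"


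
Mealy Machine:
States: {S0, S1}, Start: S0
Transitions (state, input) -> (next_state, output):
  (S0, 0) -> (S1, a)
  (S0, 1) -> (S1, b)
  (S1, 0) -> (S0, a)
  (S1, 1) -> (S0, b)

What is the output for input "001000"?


Step-by-step:
  (S0, 0) -> (S1, a)
  (S1, 0) -> (S0, a)
  (S0, 1) -> (S1, b)
  (S1, 0) -> (S0, a)
  (S0, 0) -> (S1, a)
  (S1, 0) -> (S0, a)

"aabaaa"


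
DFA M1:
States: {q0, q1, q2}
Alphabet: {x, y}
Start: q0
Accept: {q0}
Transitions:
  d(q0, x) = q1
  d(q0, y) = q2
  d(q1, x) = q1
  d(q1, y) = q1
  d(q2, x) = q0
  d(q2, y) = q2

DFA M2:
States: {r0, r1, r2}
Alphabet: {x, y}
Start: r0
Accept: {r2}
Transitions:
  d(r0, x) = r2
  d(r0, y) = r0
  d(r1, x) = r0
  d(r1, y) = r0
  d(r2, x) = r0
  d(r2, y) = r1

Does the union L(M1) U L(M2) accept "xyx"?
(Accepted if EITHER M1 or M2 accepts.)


M1: final=q1 accepted=False
M2: final=r0 accepted=False

No, union rejects (neither accepts)


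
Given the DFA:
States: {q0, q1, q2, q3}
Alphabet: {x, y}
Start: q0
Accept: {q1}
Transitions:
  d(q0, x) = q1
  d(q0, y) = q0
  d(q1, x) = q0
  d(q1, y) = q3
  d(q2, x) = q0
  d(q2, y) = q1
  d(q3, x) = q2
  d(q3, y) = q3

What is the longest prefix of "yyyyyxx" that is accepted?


Run the DFA, marking each prefix where the state is accepting:
  "" -> q0 [reject]
  "y" -> q0 [reject]
  "yy" -> q0 [reject]
  "yyy" -> q0 [reject]
  "yyyy" -> q0 [reject]
  "yyyyy" -> q0 [reject]
  "yyyyyx" -> q1 [accept]
  "yyyyyxx" -> q0 [reject]

"yyyyyx"


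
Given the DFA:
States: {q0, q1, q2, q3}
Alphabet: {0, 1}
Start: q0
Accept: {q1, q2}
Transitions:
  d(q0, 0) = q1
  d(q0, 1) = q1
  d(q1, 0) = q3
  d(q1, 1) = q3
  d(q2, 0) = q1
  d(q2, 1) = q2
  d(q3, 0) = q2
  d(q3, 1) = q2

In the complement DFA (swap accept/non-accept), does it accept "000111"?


Trace: q0 -> q1 -> q3 -> q2 -> q2 -> q2 -> q2
Final: q2
Original accept: {q1, q2}
Complement: q2 is in original accept

No, complement rejects (original accepts)


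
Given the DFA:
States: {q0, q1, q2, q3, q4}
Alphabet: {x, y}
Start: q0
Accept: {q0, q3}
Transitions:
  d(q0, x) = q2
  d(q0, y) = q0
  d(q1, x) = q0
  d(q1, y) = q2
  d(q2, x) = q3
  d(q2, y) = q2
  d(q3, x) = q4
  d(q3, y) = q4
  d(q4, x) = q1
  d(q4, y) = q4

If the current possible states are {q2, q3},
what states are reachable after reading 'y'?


Apply transition on 'y' from each current state:
  d(q2, y) = q2
  d(q3, y) = q4

{q2, q4}


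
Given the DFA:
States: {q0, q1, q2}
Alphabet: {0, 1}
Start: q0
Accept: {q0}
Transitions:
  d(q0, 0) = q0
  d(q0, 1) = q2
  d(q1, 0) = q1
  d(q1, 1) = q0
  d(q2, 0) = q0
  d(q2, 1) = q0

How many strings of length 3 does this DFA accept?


Enumerating all length-3 strings:
  "000" -> q0 [accept]
  "001" -> q2 [reject]
  "010" -> q0 [accept]
  "011" -> q0 [accept]
  "100" -> q0 [accept]
  "101" -> q2 [reject]
  "110" -> q0 [accept]
  "111" -> q2 [reject]

5 out of 8


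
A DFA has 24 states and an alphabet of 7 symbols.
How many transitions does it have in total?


Each state has exactly one transition per symbol.
24 * 7 = 168

168


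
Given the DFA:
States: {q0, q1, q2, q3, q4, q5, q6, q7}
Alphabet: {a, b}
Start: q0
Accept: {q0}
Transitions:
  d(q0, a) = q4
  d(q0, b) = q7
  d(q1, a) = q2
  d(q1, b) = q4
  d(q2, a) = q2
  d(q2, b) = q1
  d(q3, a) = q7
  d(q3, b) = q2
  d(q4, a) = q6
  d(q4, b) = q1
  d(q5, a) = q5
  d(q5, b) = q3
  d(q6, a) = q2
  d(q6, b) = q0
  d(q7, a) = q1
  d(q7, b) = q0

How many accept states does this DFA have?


Accept states listed: {q0}
Counting: q0(1)

1


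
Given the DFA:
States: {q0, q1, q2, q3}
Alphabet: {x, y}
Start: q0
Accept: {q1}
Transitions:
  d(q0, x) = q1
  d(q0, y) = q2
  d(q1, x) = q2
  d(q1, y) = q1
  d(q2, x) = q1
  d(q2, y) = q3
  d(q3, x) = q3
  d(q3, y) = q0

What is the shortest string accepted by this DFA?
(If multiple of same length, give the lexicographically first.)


BFS by string length (lex-first path to each state shown):
  len 0: q0<-""
  len 1: q1<-"x", q2<-"y"
Found accept state at length 1.

"x"


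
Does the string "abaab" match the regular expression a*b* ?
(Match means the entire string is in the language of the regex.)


|string| = 5; first = 'a'; last = 'b'

No, "abaab" does not match a*b*


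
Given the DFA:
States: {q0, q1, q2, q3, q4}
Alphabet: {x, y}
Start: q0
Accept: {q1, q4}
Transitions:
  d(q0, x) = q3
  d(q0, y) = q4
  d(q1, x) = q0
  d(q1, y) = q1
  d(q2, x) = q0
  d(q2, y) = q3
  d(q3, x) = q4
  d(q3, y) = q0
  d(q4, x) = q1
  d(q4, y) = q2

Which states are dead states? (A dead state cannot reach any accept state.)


Forward reachability from each state:
  q0 -> reaches accept state q1 (live)
  q1 -> reaches accept state q1 (live)
  q2 -> reaches accept state q1 (live)
  q3 -> reaches accept state q1 (live)
  q4 -> reaches accept state q1 (live)

None (all states can reach an accept state)


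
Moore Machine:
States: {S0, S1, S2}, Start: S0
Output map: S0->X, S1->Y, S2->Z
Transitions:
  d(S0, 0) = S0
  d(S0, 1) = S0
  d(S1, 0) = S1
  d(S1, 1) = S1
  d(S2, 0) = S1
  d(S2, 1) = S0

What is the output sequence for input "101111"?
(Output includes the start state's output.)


Start: S0 (output X)
  --1--> S0 (output X)
  --0--> S0 (output X)
  --1--> S0 (output X)
  --1--> S0 (output X)
  --1--> S0 (output X)
  --1--> S0 (output X)

"XXXXXXX"


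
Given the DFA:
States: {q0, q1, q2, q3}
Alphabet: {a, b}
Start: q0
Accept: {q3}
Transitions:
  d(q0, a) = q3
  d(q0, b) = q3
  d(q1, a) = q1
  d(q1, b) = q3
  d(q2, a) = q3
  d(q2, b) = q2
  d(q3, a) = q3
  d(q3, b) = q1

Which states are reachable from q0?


BFS from q0:
  layer 0: {q0}
  layer 1: {q3}
  layer 2: {q1}

{q0, q1, q3}


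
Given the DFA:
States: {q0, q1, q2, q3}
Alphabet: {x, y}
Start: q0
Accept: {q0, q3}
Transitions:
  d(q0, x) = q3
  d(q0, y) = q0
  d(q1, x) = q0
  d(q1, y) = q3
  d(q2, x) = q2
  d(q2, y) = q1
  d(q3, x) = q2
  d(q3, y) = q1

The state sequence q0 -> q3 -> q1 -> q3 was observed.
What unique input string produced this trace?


Trace back each transition to find the symbol:
  q0 --[x]--> q3
  q3 --[y]--> q1
  q1 --[y]--> q3

"xyy"


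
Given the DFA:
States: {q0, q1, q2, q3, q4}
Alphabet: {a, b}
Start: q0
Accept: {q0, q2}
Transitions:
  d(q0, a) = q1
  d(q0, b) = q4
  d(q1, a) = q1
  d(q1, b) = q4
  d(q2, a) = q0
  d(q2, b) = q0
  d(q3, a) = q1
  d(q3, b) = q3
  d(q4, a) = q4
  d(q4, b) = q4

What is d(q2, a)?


Looking up transition d(q2, a)

q0


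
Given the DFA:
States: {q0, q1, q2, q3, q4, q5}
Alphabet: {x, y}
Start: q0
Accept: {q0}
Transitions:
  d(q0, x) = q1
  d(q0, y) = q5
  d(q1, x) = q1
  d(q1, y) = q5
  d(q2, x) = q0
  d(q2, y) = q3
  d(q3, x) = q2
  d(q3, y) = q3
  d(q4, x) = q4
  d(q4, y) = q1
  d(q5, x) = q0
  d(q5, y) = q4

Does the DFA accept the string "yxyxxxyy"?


Trace: q0 -> q5 -> q0 -> q5 -> q0 -> q1 -> q1 -> q5 -> q4
Final state: q4
Accept states: {q0}

No, rejected (final state q4 is not an accept state)


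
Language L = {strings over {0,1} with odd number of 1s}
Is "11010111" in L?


count('1') = 6; 6 mod 2 = 0

No, "11010111" is not in L


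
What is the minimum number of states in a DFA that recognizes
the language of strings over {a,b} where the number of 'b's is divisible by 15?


States track (count of 'b') mod 15.
Need 15 states: one per remainder 0..14; accept = remainder 0.

15


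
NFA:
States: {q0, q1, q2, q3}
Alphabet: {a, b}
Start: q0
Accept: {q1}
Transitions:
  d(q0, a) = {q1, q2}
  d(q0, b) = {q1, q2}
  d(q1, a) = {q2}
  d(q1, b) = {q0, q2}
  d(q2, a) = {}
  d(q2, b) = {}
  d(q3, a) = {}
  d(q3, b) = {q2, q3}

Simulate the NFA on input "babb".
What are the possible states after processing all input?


Start: {q0}
  --b--> {q1, q2}
  --a--> {q2}
  --b--> {}
  --b--> {}

{} (empty set, no valid transitions)


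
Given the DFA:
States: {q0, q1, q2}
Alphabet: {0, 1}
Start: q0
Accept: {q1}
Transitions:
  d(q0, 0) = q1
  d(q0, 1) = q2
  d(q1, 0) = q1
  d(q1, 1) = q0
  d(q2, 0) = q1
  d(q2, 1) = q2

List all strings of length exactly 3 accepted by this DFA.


All strings of length 3: 8 total
Accepted: 4

"000", "010", "100", "110"


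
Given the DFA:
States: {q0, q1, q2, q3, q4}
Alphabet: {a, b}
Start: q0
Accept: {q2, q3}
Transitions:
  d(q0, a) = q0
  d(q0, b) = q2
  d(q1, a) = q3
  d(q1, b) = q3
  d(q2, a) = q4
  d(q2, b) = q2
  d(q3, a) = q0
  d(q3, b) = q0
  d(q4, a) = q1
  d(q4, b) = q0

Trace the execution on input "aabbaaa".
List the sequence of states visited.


Input: aabbaaa
d(q0, a) = q0
d(q0, a) = q0
d(q0, b) = q2
d(q2, b) = q2
d(q2, a) = q4
d(q4, a) = q1
d(q1, a) = q3


q0 -> q0 -> q0 -> q2 -> q2 -> q4 -> q1 -> q3


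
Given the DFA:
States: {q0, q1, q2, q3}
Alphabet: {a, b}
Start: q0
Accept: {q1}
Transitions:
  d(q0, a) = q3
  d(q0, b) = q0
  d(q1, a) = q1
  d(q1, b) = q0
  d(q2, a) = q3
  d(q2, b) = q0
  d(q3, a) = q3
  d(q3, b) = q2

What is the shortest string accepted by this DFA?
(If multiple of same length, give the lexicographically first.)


BFS by string length (lex-first path to each state shown):
  len 0: q0<-""
  len 1: q0<-"b", q3<-"a"
  len 2: q0<-"bb", q2<-"ab", q3<-"aa"
  len 3: q0<-"abb", q2<-"aab", q3<-"aaa"
  len 4: q0<-"aabb", q2<-"aaab", q3<-"aaaa"
  len 5: q0<-"aaabb", q2<-"aaaab", q3<-"aaaaa"
  len 6: q0<-"aaaabb", q2<-"aaaaab", q3<-"aaaaaa"
  len 7: q0<-"aaaaabb", q2<-"aaaaaab", q3<-"aaaaaaa"
  len 8: q0<-"aaaaaabb", q2<-"aaaaaaab", q3<-"aaaaaaaa"

No string accepted (empty language)


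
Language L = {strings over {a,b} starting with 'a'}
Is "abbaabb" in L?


first symbol = 'a'

Yes, "abbaabb" is in L


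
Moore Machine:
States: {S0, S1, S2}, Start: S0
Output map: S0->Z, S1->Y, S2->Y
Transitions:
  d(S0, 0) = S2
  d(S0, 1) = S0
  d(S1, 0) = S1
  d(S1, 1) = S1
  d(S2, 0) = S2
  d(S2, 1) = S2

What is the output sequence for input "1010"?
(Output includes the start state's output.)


Start: S0 (output Z)
  --1--> S0 (output Z)
  --0--> S2 (output Y)
  --1--> S2 (output Y)
  --0--> S2 (output Y)

"ZZYYY"


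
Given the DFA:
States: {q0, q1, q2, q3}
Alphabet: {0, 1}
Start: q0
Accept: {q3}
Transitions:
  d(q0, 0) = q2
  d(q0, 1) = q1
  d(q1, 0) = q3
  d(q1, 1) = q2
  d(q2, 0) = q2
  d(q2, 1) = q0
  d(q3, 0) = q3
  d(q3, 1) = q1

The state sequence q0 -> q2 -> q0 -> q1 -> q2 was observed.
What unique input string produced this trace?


Trace back each transition to find the symbol:
  q0 --[0]--> q2
  q2 --[1]--> q0
  q0 --[1]--> q1
  q1 --[1]--> q2

"0111"


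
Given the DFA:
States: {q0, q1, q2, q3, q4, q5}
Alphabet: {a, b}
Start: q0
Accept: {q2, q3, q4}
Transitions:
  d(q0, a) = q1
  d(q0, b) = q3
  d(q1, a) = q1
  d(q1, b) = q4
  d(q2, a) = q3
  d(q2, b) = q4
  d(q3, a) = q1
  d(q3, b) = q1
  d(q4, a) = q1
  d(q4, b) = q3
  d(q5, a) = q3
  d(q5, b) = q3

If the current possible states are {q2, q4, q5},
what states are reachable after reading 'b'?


Apply transition on 'b' from each current state:
  d(q2, b) = q4
  d(q4, b) = q3
  d(q5, b) = q3

{q3, q4}


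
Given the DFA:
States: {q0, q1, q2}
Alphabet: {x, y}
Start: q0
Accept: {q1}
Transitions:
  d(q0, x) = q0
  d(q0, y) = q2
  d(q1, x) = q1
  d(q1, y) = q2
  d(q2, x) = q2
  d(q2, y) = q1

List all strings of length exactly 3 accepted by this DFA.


All strings of length 3: 8 total
Accepted: 3

"xyy", "yxy", "yyx"


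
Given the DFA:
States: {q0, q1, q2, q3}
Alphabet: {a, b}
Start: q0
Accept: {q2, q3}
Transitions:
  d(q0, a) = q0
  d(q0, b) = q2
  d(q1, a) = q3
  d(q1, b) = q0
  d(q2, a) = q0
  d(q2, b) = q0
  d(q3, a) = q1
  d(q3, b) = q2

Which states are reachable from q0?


BFS from q0:
  layer 0: {q0}
  layer 1: {q2}

{q0, q2}


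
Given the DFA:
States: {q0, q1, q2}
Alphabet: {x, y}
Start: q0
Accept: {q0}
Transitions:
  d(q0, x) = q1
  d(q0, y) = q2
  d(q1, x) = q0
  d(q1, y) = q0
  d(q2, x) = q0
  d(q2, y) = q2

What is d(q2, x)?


Looking up transition d(q2, x)

q0
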